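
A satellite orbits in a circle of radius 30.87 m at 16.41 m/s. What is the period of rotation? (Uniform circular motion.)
T = 2πr/v = 2π×30.87/16.41 = 11.82 s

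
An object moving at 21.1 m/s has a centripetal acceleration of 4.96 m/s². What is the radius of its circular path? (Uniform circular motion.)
r = v²/a_c = 21.1²/4.96 = 89.76 m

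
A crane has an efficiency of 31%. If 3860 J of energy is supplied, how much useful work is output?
W_out = η × W_in = 0.31 × 3860 = 1196.6 J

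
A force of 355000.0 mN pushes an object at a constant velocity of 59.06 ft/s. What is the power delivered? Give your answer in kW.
P = Fv = 355 N × 18 m/s = 6391 W = 6.391 kW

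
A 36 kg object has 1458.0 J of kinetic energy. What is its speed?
KE = ½mv² → v = √(2KE/m) = √(2×1458.0/36) = 9.0 m/s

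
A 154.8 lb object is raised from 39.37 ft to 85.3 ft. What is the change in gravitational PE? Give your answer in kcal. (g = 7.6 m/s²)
ΔPE = mg(h₂ − h₁) = 70.22 kg × 7.6 m/s² × (26 − 12) m = 7471 J = 1.786 kcal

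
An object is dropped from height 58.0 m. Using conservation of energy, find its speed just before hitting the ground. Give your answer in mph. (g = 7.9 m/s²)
mgh = ½mv² → v = √(2gh) = √(2×7.9×58) = 30.27 m/s = 67.72 mph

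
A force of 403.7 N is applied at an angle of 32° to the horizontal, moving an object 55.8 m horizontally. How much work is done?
W = Fd cosθ = 403.7×55.8×cos(32°) = 19104.0 J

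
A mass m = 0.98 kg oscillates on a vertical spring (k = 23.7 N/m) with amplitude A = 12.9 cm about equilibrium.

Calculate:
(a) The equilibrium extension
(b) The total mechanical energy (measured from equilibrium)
x_eq = mg/k = 0.98×9.81/23.7 = 0.4056 m = 40.56 cm
E = ½kA² = ½×23.7×(0.129)² = 0.1972 J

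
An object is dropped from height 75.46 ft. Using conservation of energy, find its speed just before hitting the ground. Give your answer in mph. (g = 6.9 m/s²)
mgh = ½mv² → v = √(2gh) = √(2×6.9×23) = 17.82 m/s = 39.85 mph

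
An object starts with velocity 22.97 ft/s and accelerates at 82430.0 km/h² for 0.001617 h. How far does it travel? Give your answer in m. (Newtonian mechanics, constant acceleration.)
d = v₀t + ½at² (with unit conversion) = 148.5 m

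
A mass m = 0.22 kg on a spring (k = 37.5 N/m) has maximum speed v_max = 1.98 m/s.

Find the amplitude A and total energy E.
½mv²_max = ½kA² → A = v_max√(m/k) = 1.98×√(0.22/37.5) = 0.1517 m = 15.17 cm
E = ½mv²_max = ½×0.22×1.98² = 0.4312 J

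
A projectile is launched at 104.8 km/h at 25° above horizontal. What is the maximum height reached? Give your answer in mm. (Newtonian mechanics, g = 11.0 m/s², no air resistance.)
H = v₀²sin²(θ)/(2g) (with unit conversion) = 6880.0 mm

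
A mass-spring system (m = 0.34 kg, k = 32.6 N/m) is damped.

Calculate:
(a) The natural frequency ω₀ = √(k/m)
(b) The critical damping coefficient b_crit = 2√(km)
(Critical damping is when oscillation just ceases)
ω₀ = √(k/m) = √(32.6/0.34) = 9.792 rad/s
b_crit = 2√(km) = 2√(32.6×0.34) = 6.659 kg/s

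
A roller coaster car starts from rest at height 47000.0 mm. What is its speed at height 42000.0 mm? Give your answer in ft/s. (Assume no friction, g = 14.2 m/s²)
mgh₁ = ½mv₂² + mgh₂ → v₂ = √(2g(h₁−h₂)) = √(2×14.2×(47−42)) = 11.92 m/s = 39.1 ft/s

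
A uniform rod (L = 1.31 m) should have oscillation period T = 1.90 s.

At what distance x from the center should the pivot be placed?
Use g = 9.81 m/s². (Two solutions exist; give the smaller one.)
T = 2π√((L²/12 + x²)/(gx)). Let c = T²g/(4π²) = 0.897.
x² − cx + L²/12 = 0 → x = (c − √(c² − L²/3))/2 = 0.2073 m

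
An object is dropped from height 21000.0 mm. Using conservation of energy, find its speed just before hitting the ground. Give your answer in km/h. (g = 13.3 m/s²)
mgh = ½mv² → v = √(2gh) = √(2×13.3×21) = 23.63 m/s = 85.08 km/h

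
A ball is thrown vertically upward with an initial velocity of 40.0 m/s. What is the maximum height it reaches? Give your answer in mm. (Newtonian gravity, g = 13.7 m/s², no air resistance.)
h_max = v₀²/(2g) (with unit conversion) = 58390.0 mm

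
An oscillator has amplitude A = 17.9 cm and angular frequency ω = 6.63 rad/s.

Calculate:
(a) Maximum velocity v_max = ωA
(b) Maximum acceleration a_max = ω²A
v_max = ωA = 6.63×0.179 = 1.187 m/s
a_max = ω²A = 6.63²×0.179 = 7.868 m/s²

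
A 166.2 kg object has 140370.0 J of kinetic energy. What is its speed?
KE = ½mv² → v = √(2KE/m) = √(2×140370.0/166.2) = 41.1 m/s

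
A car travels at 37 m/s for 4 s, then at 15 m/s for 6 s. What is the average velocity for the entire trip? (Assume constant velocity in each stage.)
d₁ = v₁t₁ = 37 × 4 = 148 m
d₂ = v₂t₂ = 15 × 6 = 90 m
d_total = 238 m, t_total = 10 s
v_avg = d_total/t_total = 238/10 = 23.8 m/s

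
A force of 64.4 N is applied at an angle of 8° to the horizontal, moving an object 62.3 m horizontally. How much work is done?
W = Fd cosθ = 64.4×62.3×cos(8°) = 3973.1 J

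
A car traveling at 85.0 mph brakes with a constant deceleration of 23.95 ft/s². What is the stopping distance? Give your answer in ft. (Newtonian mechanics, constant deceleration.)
d = v₀² / (2a) (with unit conversion) = 324.5 ft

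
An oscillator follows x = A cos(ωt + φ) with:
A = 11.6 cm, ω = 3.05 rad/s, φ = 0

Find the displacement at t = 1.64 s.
x = A cos(ωt + φ) = 11.6×cos(3.05×1.64 + 0) = 3.313 cm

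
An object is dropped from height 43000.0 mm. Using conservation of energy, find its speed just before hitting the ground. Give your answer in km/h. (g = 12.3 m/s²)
mgh = ½mv² → v = √(2gh) = √(2×12.3×43) = 32.52 m/s = 117.1 km/h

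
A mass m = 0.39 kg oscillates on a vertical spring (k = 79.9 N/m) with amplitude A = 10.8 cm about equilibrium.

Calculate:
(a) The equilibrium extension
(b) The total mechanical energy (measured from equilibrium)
x_eq = mg/k = 0.39×9.81/79.9 = 0.04788 m = 4.788 cm
E = ½kA² = ½×79.9×(0.108)² = 0.466 J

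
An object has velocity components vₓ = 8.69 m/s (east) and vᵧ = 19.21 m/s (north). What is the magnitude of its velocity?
|v| = √(vₓ² + vᵧ²) = √(8.69² + 19.21²) = √(444.54) = 21.08 m/s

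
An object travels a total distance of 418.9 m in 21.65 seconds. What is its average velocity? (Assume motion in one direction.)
v_avg = Δd / Δt = 418.9 / 21.65 = 19.35 m/s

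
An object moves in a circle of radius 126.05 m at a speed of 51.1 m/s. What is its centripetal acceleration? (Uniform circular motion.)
a_c = v²/r = 51.1²/126.05 = 2611.21/126.05 = 20.72 m/s²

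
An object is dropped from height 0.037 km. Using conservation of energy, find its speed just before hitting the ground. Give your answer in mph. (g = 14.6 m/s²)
mgh = ½mv² → v = √(2gh) = √(2×14.6×37) = 32.87 m/s = 73.53 mph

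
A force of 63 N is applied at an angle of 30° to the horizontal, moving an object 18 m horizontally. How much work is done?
W = Fd cosθ = 63×18×cos(30°) = 982.07 J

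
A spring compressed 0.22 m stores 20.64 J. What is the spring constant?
PE = ½kx² → k = 2PE/x² = 2×20.64/0.22² = 852.9 N/m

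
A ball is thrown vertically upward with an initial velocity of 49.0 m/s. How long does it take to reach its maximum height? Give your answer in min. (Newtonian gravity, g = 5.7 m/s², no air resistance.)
t_up = v₀/g (with unit conversion) = 0.1433 min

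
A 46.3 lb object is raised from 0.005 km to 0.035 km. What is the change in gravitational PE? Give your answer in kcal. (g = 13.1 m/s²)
ΔPE = mg(h₂ − h₁) = 21 kg × 13.1 m/s² × (35 − 5) m = 8254 J = 1.973 kcal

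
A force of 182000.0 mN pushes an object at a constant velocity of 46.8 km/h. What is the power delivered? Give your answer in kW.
P = Fv = 182 N × 13 m/s = 2366 W = 2.366 kW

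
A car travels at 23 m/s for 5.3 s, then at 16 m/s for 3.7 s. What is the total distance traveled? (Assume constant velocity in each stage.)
d₁ = v₁t₁ = 23 × 5.3 = 121.9 m
d₂ = v₂t₂ = 16 × 3.7 = 59.2 m
d_total = 121.9 + 59.2 = 181.1 m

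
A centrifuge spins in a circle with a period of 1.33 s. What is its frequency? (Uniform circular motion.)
f = 1/T = 1/1.33 = 0.7519 Hz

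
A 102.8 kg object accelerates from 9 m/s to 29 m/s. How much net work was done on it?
W_net = ΔKE = ½m(v₂² − v₁²) = ½×102.8×(29² − 9²) = 39064.0 J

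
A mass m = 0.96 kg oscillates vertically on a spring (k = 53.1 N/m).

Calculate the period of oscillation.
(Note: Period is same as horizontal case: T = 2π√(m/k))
T = 2π√(m/k) = 2π√(0.96/53.1) = 0.8448 s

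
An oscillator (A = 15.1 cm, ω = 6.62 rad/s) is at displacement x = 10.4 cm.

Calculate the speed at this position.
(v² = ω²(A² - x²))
v = ω√(A² − x²) = 6.62×√(0.151² − 0.104²) = 0.7247 m/s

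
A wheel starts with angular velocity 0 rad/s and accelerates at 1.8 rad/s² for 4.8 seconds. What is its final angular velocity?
ω = ω₀ + αt = 0 + 1.8 × 4.8 = 8.64 rad/s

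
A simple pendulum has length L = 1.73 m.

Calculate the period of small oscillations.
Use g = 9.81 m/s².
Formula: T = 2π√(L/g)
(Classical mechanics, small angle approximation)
T = 2π√(L/g) = 2π√(1.73/9.81) = 2.639 s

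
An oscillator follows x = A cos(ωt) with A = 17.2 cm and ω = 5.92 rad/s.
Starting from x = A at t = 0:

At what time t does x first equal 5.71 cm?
cos(ωt) = x/A = 5.71/17.2 = 0.332
ωt = arccos(0.332) = 1.232 rad
t = 1.232/5.92 = 0.2082 s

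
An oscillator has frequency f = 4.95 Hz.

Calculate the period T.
T = 1/f = 1/4.95 = 0.202 s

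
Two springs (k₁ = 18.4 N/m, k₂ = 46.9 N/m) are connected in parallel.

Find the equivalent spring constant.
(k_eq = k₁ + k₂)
k_eq = k₁ + k₂ = 18.4 + 46.9 = 65.3 N/m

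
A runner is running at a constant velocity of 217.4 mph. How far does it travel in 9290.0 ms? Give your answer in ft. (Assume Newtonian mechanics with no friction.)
d = vt (with unit conversion) = 2962.0 ft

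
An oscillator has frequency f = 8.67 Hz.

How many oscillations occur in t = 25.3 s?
n = f×t = 8.67×25.3 = 219.4 oscillations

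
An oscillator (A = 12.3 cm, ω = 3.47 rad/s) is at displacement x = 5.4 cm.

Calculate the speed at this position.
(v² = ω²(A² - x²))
v = ω√(A² − x²) = 3.47×√(0.123² − 0.054²) = 0.3835 m/s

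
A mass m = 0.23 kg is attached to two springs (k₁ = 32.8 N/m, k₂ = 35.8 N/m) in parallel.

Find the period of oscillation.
k_eq = k₁+k₂ = 68.6 N/m
T = 2π√(m/k_eq) = 2π√(0.23/68.6) = 0.3638 s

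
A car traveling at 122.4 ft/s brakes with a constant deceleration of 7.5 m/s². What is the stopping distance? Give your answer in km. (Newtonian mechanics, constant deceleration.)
d = v₀² / (2a) (with unit conversion) = 0.09279 km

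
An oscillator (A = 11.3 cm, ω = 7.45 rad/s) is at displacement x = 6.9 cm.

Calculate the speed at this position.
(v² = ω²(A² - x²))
v = ω√(A² − x²) = 7.45×√(0.113² − 0.069²) = 0.6667 m/s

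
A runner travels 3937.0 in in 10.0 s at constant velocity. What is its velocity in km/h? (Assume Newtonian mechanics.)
v = d/t (with unit conversion) = 36.0 km/h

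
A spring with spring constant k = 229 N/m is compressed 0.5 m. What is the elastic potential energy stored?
PE = ½kx² = ½×229×0.5² = 28.62 J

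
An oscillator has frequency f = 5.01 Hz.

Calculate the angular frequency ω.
ω = 2πf = 2π×5.01 = 31.48 rad/s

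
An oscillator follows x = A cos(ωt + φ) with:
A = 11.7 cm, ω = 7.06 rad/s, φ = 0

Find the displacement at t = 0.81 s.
x = A cos(ωt + φ) = 11.7×cos(7.06×0.81 + 0) = 9.884 cm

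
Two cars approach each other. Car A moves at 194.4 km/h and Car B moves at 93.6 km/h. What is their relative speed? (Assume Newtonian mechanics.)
v_rel = v_A + v_B = 194.4 + 93.6 = 288.0 km/h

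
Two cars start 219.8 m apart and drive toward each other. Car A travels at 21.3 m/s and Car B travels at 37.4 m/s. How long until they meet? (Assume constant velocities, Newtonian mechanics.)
Combined speed: v_combined = 21.3 + 37.4 = 58.7 m/s
Time to meet: t = d/58.7 = 219.8/58.7 = 3.74 s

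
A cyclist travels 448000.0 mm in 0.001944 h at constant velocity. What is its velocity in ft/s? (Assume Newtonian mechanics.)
v = d/t (with unit conversion) = 210.0 ft/s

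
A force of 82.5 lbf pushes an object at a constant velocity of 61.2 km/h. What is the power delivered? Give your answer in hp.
P = Fv = 367 N × 17 m/s = 6239 W = 8.366 hp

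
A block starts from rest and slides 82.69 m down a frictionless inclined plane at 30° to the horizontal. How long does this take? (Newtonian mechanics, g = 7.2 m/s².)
a = g sin(θ) = 7.2 × sin(30°) = 3.6 m/s²
t = √(2d/a) = √(2 × 82.69 / 3.6) = 6.78 s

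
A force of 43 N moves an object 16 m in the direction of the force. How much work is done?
W = Fd = 43×16 = 688.0 J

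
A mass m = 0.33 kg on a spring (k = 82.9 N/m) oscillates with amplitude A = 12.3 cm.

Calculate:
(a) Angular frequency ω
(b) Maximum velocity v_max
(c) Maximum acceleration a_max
ω = √(k/m) = √(82.9/0.33) = 15.85 rad/s
v_max = ωA = 15.85×0.123 = 1.95 m/s
a_max = ω²A = 15.85²×0.123 = 30.9 m/s²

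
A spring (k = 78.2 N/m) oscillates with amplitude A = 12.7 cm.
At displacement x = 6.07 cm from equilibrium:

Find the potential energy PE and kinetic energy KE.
E_total = ½kA² = ½×78.2×(0.127)² = 0.6306 J
PE = ½kx² = ½×78.2×(0.0607)² = 0.1441 J
KE = E_total − PE = 0.4866 J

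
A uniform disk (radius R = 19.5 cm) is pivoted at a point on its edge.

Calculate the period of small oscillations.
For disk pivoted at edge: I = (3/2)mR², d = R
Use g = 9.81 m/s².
I/m = (3/2)R² = 0.05704 m²; d = R = 0.195 m
T = 2π√((3/2)R²/(gR)) = 2π√(3R/(2g)) = 1.085 s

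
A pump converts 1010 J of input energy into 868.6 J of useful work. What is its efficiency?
η = W_out/W_in = 868.6/1010 = 0.86 = 86.0%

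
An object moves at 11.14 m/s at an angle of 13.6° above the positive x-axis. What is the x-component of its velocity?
vₓ = v cos(θ) = 11.14 × cos(13.6°) = 10.83 m/s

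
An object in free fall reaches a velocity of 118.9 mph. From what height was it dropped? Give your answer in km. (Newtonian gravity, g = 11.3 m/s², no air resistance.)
h = v²/(2g) (with unit conversion) = 0.125 km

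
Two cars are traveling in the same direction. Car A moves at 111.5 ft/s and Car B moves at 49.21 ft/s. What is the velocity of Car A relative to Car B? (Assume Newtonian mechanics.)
v_rel = v_A - v_B = 111.5 - 49.21 = 62.29 ft/s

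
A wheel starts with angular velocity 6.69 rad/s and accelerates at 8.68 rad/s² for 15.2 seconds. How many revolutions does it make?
θ = ω₀t + ½αt² = 6.69×15.2 + ½×8.68×15.2² = 1104.4 rad
Revolutions = θ/(2π) = 1104.4/(2π) = 175.77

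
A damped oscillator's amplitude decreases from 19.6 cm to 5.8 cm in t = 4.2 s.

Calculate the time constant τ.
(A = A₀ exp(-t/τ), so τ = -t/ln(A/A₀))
A/A₀ = 5.8/19.6 = 0.2959; ln(A/A₀) = -1.218
τ = −t/ln(A/A₀) = −4.2/-1.218 = 3.449 s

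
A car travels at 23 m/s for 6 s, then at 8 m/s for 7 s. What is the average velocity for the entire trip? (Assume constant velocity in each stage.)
d₁ = v₁t₁ = 23 × 6 = 138 m
d₂ = v₂t₂ = 8 × 7 = 56 m
d_total = 194 m, t_total = 13 s
v_avg = d_total/t_total = 194/13 = 14.92 m/s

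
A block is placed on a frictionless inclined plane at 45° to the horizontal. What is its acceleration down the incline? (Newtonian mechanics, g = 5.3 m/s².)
a = g sin(θ) = 5.3 × sin(45°) = 5.3 × 0.7071 = 3.75 m/s²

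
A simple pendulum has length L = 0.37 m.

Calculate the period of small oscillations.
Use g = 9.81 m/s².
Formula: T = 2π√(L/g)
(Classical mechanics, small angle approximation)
T = 2π√(L/g) = 2π√(0.37/9.81) = 1.22 s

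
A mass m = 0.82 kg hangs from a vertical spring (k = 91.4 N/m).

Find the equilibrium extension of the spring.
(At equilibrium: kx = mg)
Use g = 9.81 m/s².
x_eq = mg/k = 0.82×9.81/91.4 = 0.08801 m = 8.801 cm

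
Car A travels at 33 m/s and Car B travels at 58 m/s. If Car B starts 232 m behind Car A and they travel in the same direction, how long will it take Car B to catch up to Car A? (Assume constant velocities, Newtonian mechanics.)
Relative speed: v_rel = 58 - 33 = 25 m/s
Time to catch: t = d₀/v_rel = 232/25 = 9.28 s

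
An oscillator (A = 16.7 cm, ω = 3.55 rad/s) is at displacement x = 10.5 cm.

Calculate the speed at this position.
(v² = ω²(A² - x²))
v = ω√(A² − x²) = 3.55×√(0.167² − 0.105²) = 0.461 m/s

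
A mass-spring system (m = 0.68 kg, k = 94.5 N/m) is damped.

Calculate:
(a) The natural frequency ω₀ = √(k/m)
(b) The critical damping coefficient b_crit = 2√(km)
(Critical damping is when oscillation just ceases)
ω₀ = √(k/m) = √(94.5/0.68) = 11.79 rad/s
b_crit = 2√(km) = 2√(94.5×0.68) = 16.03 kg/s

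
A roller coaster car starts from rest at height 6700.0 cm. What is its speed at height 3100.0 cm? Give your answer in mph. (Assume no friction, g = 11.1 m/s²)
mgh₁ = ½mv₂² + mgh₂ → v₂ = √(2g(h₁−h₂)) = √(2×11.1×(67−31)) = 28.27 m/s = 63.24 mph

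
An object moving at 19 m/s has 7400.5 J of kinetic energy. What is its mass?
KE = ½mv² → m = 2KE/v² = 2×7400.5/19² = 41.0 kg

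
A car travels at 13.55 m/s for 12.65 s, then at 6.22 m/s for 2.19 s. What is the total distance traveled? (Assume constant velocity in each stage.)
d₁ = v₁t₁ = 13.55 × 12.65 = 171.408 m
d₂ = v₂t₂ = 6.22 × 2.19 = 13.6218 m
d_total = 171.408 + 13.6218 = 185.03 m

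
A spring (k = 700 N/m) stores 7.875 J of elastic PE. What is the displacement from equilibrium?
PE = ½kx² → x = √(2PE/k) = √(2×7.875/700) = 0.15 m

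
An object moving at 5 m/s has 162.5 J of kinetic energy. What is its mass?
KE = ½mv² → m = 2KE/v² = 2×162.5/5² = 13.0 kg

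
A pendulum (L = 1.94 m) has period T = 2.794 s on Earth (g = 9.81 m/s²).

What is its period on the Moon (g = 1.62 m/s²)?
T = 2π√(L/g), so T_moon/T_earth = √(g_earth/g_moon)
T_moon = 2π√(1.94/1.62) = 6.876 s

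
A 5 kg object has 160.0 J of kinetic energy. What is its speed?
KE = ½mv² → v = √(2KE/m) = √(2×160.0/5) = 8.0 m/s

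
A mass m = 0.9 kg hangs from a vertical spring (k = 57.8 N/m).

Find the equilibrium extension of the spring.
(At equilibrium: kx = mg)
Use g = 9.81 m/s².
x_eq = mg/k = 0.9×9.81/57.8 = 0.1528 m = 15.28 cm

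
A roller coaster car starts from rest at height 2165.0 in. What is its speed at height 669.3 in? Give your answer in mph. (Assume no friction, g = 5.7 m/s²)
mgh₁ = ½mv₂² + mgh₂ → v₂ = √(2g(h₁−h₂)) = √(2×5.7×(54.99−17)) = 20.81 m/s = 46.55 mph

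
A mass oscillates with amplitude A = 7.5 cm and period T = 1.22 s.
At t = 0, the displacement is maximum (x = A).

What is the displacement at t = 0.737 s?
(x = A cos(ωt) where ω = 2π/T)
ω = 2π/T = 2π/1.22 = 5.15 rad/s
x = A cos(ωt) = 7.5×cos(5.15×0.737) = -5.952 cm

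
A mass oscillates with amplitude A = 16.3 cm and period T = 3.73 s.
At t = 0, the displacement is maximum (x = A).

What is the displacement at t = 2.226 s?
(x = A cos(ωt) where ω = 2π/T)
ω = 2π/T = 2π/3.73 = 1.685 rad/s
x = A cos(ωt) = 16.3×cos(1.685×2.226) = -13.38 cm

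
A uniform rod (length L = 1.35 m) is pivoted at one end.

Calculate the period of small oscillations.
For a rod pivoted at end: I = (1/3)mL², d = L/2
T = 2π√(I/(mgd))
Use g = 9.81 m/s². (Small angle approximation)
I/m = (1/3)L² = 0.6075 m²; d = L/2 = 0.675 m
T = 2π√(I/(mgd)) = 2π√(0.6075/(9.81×0.675)) = 1.903 s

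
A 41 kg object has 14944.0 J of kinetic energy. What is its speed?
KE = ½mv² → v = √(2KE/m) = √(2×14944.0/41) = 27.0 m/s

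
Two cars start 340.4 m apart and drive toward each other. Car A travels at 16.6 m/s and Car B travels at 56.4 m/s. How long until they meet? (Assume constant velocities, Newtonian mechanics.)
Combined speed: v_combined = 16.6 + 56.4 = 73 m/s
Time to meet: t = d/73 = 340.4/73 = 4.66 s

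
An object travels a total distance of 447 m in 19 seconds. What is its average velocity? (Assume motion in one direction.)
v_avg = Δd / Δt = 447 / 19 = 23.53 m/s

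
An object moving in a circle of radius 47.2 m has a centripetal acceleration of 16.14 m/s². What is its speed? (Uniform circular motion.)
v = √(a_c × r) = √(16.14 × 47.2) = 27.6 m/s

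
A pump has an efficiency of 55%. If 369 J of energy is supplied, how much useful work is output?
W_out = η × W_in = 0.55 × 369 = 202.95 J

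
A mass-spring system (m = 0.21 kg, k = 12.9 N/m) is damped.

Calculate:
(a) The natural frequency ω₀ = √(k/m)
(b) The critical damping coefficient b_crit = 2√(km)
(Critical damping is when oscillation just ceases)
ω₀ = √(k/m) = √(12.9/0.21) = 7.838 rad/s
b_crit = 2√(km) = 2√(12.9×0.21) = 3.292 kg/s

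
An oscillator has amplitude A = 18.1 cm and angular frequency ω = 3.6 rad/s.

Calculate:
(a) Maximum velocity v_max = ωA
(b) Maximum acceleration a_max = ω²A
v_max = ωA = 3.6×0.181 = 0.6516 m/s
a_max = ω²A = 3.6²×0.181 = 2.346 m/s²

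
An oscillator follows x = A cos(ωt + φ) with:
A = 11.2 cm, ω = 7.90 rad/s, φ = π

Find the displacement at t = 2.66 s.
x = A cos(ωt + φ) = 11.2×cos(7.9×2.66 + π) = 6.265 cm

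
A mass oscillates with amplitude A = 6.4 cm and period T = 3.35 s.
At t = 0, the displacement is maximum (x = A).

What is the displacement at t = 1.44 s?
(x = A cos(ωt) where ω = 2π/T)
ω = 2π/T = 2π/3.35 = 1.876 rad/s
x = A cos(ωt) = 6.4×cos(1.876×1.44) = -5.788 cm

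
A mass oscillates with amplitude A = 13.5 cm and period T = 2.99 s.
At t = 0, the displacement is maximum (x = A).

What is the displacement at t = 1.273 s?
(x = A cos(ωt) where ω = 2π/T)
ω = 2π/T = 2π/2.99 = 2.101 rad/s
x = A cos(ωt) = 13.5×cos(2.101×1.273) = -12.06 cm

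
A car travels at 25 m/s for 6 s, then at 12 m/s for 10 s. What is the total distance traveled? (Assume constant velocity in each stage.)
d₁ = v₁t₁ = 25 × 6 = 150 m
d₂ = v₂t₂ = 12 × 10 = 120 m
d_total = 150 + 120 = 270 m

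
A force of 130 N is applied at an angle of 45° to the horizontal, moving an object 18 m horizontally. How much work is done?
W = Fd cosθ = 130×18×cos(45°) = 1654.6 J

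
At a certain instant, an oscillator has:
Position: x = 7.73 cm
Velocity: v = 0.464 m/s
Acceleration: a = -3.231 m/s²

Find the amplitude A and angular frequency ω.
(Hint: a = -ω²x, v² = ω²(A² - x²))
a = −ω²x → ω = √(|a|/x) = √(3.231/0.0773) = 6.465 rad/s
v² = ω²(A² − x²) → A = √(x² + v²/ω²) = √(0.0773² + 0.464²/6.465²) = 0.1055 m = 10.55 cm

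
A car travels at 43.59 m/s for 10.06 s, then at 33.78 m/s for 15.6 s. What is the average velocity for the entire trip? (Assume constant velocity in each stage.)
d₁ = v₁t₁ = 43.59 × 10.06 = 438.515 m
d₂ = v₂t₂ = 33.78 × 15.6 = 526.968 m
d_total = 965.48 m, t_total = 25.66 s
v_avg = d_total/t_total = 965.48/25.66 = 37.63 m/s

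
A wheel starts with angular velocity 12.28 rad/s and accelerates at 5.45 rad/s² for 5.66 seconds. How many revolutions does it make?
θ = ω₀t + ½αt² = 12.28×5.66 + ½×5.45×5.66² = 156.8 rad
Revolutions = θ/(2π) = 156.8/(2π) = 24.96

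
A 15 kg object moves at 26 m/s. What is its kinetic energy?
KE = ½mv² = ½×15×26² = 5070.0 J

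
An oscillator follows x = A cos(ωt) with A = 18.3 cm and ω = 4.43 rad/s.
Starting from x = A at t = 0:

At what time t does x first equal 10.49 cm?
cos(ωt) = x/A = 10.49/18.3 = 0.5732
ωt = arccos(0.5732) = 0.9604 rad
t = 0.9604/4.43 = 0.2168 s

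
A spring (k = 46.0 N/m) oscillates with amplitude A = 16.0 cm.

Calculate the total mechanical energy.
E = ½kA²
E = ½kA² = ½×46.0×(0.16)² = 0.5888 J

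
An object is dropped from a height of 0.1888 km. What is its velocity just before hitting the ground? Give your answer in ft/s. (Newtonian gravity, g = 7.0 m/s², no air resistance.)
v = √(2gh) (with unit conversion) = 168.7 ft/s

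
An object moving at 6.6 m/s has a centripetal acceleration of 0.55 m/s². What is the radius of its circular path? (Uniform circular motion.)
r = v²/a_c = 6.6²/0.55 = 79.2 m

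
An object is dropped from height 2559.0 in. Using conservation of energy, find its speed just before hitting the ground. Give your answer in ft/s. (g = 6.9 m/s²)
mgh = ½mv² → v = √(2gh) = √(2×6.9×65) = 29.95 m/s = 98.26 ft/s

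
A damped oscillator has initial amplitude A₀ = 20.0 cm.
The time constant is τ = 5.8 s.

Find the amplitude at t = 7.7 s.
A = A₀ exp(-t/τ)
A = A₀ exp(−t/τ) = 20.0×exp(−7.7/5.8) = 5.302 cm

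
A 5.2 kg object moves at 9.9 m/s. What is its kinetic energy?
KE = ½mv² = ½×5.2×9.9² = 254.826 J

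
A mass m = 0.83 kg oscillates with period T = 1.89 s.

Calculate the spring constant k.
T = 2π√(m/k) → k = m(2π/T)² = 0.83×(2π/1.89)² = 9.173 N/m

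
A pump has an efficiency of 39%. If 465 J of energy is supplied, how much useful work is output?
W_out = η × W_in = 0.39 × 465 = 181.35 J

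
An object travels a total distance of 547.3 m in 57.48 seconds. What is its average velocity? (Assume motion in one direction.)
v_avg = Δd / Δt = 547.3 / 57.48 = 9.52 m/s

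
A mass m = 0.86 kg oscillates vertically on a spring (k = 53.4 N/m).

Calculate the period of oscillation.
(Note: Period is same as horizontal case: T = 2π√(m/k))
T = 2π√(m/k) = 2π√(0.86/53.4) = 0.7974 s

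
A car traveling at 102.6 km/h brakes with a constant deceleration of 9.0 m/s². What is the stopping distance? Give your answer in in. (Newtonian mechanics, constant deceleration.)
d = v₀² / (2a) (with unit conversion) = 1777.0 in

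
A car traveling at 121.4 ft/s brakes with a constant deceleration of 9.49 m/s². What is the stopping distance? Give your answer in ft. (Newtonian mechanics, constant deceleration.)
d = v₀² / (2a) (with unit conversion) = 236.7 ft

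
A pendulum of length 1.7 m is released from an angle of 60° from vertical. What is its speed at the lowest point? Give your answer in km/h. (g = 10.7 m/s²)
h = L(1 − cosθ) = 1.7×(1 − cos60°) = 0.85 m
v = √(2gh) = √(2×10.7×0.85) = 4.265 m/s = 15.35 km/h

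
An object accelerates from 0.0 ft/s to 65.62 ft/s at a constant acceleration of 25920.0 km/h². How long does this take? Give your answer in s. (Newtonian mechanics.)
t = (v - v₀)/a (with unit conversion) = 10.0 s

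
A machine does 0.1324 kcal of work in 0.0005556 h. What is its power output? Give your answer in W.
P = W/t = 554 J / 2 s = 277 W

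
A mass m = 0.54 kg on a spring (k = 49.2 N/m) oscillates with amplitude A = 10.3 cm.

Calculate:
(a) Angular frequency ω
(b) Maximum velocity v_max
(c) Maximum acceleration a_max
ω = √(k/m) = √(49.2/0.54) = 9.545 rad/s
v_max = ωA = 9.545×0.103 = 0.9832 m/s
a_max = ω²A = 9.545²×0.103 = 9.384 m/s²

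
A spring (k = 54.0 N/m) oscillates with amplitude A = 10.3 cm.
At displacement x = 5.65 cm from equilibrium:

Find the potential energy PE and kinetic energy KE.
E_total = ½kA² = ½×54.0×(0.103)² = 0.2864 J
PE = ½kx² = ½×54.0×(0.0565)² = 0.08619 J
KE = E_total − PE = 0.2003 J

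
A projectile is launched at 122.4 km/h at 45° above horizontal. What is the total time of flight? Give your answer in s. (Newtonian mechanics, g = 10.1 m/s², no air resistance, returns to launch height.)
T = 2v₀sin(θ)/g (with unit conversion) = 4.761 s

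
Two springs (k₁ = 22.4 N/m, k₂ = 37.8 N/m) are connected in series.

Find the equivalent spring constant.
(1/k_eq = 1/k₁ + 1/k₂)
1/k_eq = 1/22.4 + 1/37.8 = 0.071098; k_eq = 14.07 N/m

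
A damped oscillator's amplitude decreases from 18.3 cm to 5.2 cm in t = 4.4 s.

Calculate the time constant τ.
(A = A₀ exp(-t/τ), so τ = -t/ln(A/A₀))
A/A₀ = 5.2/18.3 = 0.2842; ln(A/A₀) = -1.258
τ = −t/ln(A/A₀) = −4.4/-1.258 = 3.497 s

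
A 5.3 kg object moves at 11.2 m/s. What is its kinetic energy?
KE = ½mv² = ½×5.3×11.2² = 332.416 J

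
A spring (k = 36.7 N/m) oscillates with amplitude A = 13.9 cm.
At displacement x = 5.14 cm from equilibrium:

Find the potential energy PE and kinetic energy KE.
E_total = ½kA² = ½×36.7×(0.139)² = 0.3545 J
PE = ½kx² = ½×36.7×(0.0514)² = 0.04848 J
KE = E_total − PE = 0.3061 J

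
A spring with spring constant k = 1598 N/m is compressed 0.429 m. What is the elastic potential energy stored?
PE = ½kx² = ½×1598×0.429² = 147.0 J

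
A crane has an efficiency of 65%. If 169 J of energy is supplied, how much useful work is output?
W_out = η × W_in = 0.65 × 169 = 109.85 J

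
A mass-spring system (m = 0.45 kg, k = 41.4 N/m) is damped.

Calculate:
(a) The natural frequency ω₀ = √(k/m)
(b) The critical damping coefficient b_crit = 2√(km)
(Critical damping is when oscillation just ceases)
ω₀ = √(k/m) = √(41.4/0.45) = 9.592 rad/s
b_crit = 2√(km) = 2√(41.4×0.45) = 8.632 kg/s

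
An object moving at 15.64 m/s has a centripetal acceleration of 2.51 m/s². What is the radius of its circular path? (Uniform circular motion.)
r = v²/a_c = 15.64²/2.51 = 97.45 m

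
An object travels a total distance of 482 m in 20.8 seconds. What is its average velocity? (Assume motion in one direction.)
v_avg = Δd / Δt = 482 / 20.8 = 23.17 m/s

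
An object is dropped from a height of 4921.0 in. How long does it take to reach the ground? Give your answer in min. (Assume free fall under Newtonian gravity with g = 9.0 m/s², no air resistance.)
t = √(2h/g) (with unit conversion) = 0.08784 min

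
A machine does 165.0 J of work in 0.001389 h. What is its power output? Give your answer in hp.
P = W/t = 165 J / 5 s = 33 W = 0.04425 hp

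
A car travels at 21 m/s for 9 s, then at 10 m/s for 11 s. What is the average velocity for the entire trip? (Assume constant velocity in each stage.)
d₁ = v₁t₁ = 21 × 9 = 189 m
d₂ = v₂t₂ = 10 × 11 = 110 m
d_total = 299 m, t_total = 20 s
v_avg = d_total/t_total = 299/20 = 14.95 m/s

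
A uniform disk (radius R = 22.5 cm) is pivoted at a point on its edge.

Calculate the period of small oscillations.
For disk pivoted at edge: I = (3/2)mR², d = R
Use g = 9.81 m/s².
I/m = (3/2)R² = 0.07594 m²; d = R = 0.225 m
T = 2π√((3/2)R²/(gR)) = 2π√(3R/(2g)) = 1.165 s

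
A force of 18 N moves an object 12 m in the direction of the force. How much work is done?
W = Fd = 18×12 = 216.0 J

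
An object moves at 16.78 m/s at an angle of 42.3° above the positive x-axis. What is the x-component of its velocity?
vₓ = v cos(θ) = 16.78 × cos(42.3°) = 12.41 m/s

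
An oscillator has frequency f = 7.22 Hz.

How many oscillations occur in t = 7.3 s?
n = f×t = 7.22×7.3 = 52.71 oscillations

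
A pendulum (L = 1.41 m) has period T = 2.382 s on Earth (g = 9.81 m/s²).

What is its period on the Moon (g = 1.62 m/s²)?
T = 2π√(L/g), so T_moon/T_earth = √(g_earth/g_moon)
T_moon = 2π√(1.41/1.62) = 5.862 s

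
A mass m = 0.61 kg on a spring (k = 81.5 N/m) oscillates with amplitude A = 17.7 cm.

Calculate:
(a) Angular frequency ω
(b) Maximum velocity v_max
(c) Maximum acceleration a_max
ω = √(k/m) = √(81.5/0.61) = 11.56 rad/s
v_max = ωA = 11.56×0.177 = 2.046 m/s
a_max = ω²A = 11.56²×0.177 = 23.65 m/s²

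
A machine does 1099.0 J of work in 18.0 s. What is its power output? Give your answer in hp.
P = W/t = 1099 J / 18 s = 61.06 W = 0.08188 hp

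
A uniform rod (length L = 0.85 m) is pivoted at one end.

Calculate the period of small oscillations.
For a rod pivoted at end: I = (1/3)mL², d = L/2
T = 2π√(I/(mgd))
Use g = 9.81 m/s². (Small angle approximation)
I/m = (1/3)L² = 0.2408 m²; d = L/2 = 0.425 m
T = 2π√(I/(mgd)) = 2π√(0.2408/(9.81×0.425)) = 1.51 s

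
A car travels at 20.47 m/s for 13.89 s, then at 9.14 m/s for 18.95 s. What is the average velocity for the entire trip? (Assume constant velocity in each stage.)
d₁ = v₁t₁ = 20.47 × 13.89 = 284.328 m
d₂ = v₂t₂ = 9.14 × 18.95 = 173.203 m
d_total = 457.53 m, t_total = 32.84 s
v_avg = d_total/t_total = 457.53/32.84 = 13.93 m/s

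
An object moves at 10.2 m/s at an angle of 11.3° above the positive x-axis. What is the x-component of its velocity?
vₓ = v cos(θ) = 10.2 × cos(11.3°) = 10.0 m/s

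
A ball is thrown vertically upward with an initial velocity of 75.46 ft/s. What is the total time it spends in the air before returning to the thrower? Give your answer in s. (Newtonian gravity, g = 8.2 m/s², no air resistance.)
t_total = 2v₀/g (with unit conversion) = 5.61 s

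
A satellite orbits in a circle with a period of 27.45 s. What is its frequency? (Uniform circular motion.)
f = 1/T = 1/27.45 = 0.0364 Hz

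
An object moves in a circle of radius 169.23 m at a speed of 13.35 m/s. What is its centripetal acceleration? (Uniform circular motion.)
a_c = v²/r = 13.35²/169.23 = 178.222/169.23 = 1.05 m/s²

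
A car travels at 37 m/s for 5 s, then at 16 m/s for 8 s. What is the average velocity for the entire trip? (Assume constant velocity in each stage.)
d₁ = v₁t₁ = 37 × 5 = 185 m
d₂ = v₂t₂ = 16 × 8 = 128 m
d_total = 313 m, t_total = 13 s
v_avg = d_total/t_total = 313/13 = 24.08 m/s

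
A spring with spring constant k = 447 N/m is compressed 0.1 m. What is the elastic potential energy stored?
PE = ½kx² = ½×447×0.1² = 2.235 J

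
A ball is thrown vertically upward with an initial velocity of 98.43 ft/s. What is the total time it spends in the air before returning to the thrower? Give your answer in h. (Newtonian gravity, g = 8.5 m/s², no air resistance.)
t_total = 2v₀/g (with unit conversion) = 0.001961 h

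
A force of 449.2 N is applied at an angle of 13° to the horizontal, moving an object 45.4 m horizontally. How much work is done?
W = Fd cosθ = 449.2×45.4×cos(13°) = 19871.0 J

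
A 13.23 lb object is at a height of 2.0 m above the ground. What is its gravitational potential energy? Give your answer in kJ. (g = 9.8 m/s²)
PE = mgh = 6.001 kg × 9.8 m/s² × 2 m = 117.6 J = 0.1176 kJ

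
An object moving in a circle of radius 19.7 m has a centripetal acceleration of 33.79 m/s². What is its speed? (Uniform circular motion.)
v = √(a_c × r) = √(33.79 × 19.7) = 25.8 m/s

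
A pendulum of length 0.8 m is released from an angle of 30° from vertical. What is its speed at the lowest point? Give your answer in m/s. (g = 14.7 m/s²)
h = L(1 − cosθ) = 0.8×(1 − cos30°) = 0.1072 m
v = √(2gh) = √(2×14.7×0.1072) = 1.775 m/s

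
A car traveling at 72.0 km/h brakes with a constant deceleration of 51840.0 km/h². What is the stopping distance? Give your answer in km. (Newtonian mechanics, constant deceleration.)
d = v₀² / (2a) (with unit conversion) = 0.05 km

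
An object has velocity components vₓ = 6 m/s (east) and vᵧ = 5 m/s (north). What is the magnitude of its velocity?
|v| = √(vₓ² + vᵧ²) = √(6² + 5²) = √(61) = 7.81 m/s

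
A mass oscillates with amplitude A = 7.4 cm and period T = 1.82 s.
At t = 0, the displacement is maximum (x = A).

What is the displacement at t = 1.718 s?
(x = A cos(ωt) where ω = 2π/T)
ω = 2π/T = 2π/1.82 = 3.452 rad/s
x = A cos(ωt) = 7.4×cos(3.452×1.718) = 6.946 cm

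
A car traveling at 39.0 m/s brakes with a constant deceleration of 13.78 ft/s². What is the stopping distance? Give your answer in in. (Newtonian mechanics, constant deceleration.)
d = v₀² / (2a) (with unit conversion) = 7129.0 in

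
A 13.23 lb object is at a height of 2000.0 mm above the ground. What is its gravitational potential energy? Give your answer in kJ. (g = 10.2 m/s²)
PE = mgh = 6.001 kg × 10.2 m/s² × 2 m = 122.4 J = 0.1224 kJ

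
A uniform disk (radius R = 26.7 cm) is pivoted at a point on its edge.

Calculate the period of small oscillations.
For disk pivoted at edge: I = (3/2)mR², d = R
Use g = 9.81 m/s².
I/m = (3/2)R² = 0.1069 m²; d = R = 0.267 m
T = 2π√((3/2)R²/(gR)) = 2π√(3R/(2g)) = 1.27 s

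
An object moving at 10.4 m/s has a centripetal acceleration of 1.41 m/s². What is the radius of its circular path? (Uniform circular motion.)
r = v²/a_c = 10.4²/1.41 = 76.71 m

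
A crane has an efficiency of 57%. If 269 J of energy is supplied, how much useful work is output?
W_out = η × W_in = 0.57 × 269 = 153.33 J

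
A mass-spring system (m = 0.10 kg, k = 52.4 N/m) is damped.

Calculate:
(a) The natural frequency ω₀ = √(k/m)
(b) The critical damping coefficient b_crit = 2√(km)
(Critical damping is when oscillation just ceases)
ω₀ = √(k/m) = √(52.4/0.1) = 22.89 rad/s
b_crit = 2√(km) = 2√(52.4×0.1) = 4.578 kg/s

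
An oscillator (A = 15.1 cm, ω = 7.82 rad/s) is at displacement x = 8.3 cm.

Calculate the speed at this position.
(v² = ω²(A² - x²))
v = ω√(A² − x²) = 7.82×√(0.151² − 0.083²) = 0.9864 m/s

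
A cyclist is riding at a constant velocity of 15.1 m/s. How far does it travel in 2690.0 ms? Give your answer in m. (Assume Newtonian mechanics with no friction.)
d = vt (with unit conversion) = 40.62 m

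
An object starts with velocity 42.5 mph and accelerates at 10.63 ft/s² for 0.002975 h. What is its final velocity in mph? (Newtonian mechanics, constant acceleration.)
v = v₀ + at (with unit conversion) = 120.1 mph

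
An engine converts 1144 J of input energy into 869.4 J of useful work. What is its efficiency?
η = W_out/W_in = 869.4/1144 = 0.76 = 76.0%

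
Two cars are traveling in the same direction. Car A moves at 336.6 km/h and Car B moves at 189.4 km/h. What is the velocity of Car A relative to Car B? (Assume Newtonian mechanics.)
v_rel = v_A - v_B = 336.6 - 189.4 = 147.2 km/h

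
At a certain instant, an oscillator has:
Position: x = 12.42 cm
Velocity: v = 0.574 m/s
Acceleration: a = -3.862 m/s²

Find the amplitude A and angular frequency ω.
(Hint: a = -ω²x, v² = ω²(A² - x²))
a = −ω²x → ω = √(|a|/x) = √(3.862/0.1242) = 5.576 rad/s
v² = ω²(A² − x²) → A = √(x² + v²/ω²) = √(0.1242² + 0.574²/5.576²) = 0.1613 m = 16.13 cm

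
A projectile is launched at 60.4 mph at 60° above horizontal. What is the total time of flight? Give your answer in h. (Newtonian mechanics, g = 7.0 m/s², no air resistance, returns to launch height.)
T = 2v₀sin(θ)/g (with unit conversion) = 0.001856 h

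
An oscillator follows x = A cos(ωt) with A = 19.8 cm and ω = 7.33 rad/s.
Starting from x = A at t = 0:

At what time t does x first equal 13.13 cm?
cos(ωt) = x/A = 13.13/19.8 = 0.6631
ωt = arccos(0.6631) = 0.8458 rad
t = 0.8458/7.33 = 0.1154 s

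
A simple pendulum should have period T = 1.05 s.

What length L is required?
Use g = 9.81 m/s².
T = 2π√(L/g) → L = g(T/2π)² = 9.81×(1.05/2π)² = 0.274 m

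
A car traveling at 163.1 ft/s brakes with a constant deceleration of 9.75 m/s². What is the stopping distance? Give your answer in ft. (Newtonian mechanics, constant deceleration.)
d = v₀² / (2a) (with unit conversion) = 415.8 ft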